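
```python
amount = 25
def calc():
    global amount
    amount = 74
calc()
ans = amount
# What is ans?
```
74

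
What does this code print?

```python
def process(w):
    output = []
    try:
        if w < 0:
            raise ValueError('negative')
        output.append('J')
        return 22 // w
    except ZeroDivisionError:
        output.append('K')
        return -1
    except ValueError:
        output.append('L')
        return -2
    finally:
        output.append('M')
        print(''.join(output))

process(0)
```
JKM

w=0 causes ZeroDivisionError, caught, finally prints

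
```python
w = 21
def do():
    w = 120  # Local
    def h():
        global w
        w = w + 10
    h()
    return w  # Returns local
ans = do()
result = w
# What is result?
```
31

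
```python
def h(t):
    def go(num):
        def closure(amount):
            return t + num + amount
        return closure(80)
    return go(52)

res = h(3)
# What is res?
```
135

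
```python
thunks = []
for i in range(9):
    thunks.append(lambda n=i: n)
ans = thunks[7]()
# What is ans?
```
7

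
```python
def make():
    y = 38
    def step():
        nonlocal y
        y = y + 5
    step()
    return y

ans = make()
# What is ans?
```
43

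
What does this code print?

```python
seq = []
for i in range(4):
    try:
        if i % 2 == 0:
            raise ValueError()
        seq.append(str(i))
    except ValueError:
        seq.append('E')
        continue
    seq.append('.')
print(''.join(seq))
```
E1.E3.

continue in except skips rest of loop body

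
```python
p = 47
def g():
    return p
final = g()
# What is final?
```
47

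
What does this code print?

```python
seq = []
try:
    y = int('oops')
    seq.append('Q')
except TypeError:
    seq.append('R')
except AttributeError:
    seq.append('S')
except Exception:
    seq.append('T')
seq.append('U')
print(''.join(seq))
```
TU

ValueError not specifically caught, falls to Exception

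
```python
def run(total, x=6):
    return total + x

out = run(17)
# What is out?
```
23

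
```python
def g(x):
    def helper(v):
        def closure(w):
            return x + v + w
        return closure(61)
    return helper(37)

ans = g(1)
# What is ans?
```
99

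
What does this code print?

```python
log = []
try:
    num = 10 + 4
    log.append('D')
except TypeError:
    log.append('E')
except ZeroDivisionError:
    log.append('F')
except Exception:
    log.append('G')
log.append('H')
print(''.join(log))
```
DH

No exception, try block completes normally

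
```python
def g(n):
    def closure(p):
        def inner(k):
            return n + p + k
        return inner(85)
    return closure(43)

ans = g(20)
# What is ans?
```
148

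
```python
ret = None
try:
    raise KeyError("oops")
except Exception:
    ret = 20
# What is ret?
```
20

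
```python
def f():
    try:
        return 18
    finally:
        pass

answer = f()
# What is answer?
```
18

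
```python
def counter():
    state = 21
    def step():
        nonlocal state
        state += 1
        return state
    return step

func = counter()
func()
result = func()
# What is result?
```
23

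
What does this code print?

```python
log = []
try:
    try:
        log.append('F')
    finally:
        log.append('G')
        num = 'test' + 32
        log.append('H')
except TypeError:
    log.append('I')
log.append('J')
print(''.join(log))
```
FGIJ

Exception in inner finally caught by outer except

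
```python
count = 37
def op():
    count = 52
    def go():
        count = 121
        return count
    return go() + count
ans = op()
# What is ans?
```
173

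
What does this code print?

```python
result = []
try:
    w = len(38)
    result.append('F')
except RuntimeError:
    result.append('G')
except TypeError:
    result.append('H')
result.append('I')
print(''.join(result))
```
HI

TypeError is caught by its specific handler, not RuntimeError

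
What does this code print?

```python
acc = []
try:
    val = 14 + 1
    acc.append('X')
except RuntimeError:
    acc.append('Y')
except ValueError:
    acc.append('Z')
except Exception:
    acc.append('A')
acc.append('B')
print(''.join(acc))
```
XB

No exception, try block completes normally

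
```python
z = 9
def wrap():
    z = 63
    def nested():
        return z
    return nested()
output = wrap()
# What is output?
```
63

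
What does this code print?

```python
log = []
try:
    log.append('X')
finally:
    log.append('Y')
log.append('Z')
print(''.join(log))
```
XYZ

try/finally without except, no exception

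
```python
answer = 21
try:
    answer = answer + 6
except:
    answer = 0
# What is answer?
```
27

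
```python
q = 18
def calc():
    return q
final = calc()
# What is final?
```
18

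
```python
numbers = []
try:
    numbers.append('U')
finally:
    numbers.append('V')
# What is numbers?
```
['U', 'V']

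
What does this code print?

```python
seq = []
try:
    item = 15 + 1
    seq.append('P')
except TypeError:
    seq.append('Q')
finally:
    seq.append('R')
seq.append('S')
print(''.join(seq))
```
PRS

finally runs after normal execution too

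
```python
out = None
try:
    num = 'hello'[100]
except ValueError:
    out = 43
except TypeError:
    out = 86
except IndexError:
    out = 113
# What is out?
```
113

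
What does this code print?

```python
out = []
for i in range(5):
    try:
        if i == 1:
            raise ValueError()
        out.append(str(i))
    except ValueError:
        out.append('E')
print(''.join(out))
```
0E234

Exception on i=1 caught, loop continues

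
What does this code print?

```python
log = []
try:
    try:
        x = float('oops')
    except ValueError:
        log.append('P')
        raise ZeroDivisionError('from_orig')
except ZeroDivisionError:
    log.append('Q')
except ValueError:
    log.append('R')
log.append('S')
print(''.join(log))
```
PQS

ZeroDivisionError raised and caught, original ValueError not re-raised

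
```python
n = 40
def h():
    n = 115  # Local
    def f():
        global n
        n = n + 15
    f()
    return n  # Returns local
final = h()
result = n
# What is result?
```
55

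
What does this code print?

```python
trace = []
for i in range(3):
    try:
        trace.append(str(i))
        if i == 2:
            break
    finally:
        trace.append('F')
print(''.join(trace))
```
0F1F2F

finally runs even when breaking out of loop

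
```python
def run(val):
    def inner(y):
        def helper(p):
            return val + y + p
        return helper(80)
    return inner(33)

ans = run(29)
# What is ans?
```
142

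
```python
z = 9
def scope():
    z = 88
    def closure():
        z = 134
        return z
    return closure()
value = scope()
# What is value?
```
134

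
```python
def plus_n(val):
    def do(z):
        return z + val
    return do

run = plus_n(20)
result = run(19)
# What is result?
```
39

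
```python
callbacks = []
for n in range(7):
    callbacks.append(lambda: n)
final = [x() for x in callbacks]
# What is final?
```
[6, 6, 6, 6, 6, 6, 6]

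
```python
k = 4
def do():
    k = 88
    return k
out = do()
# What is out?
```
88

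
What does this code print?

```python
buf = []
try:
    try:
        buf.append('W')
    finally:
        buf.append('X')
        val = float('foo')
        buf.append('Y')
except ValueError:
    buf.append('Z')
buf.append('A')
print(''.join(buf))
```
WXZA

Exception in inner finally caught by outer except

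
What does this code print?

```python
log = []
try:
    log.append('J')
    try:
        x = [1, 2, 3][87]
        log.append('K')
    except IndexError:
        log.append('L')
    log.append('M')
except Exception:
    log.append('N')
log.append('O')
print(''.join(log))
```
JLMO

Inner exception caught by inner handler, outer continues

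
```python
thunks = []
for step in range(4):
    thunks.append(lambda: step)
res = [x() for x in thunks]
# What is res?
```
[3, 3, 3, 3]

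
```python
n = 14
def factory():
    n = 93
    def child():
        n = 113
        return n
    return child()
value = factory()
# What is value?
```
113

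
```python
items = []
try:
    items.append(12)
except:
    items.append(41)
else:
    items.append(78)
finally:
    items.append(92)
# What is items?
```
[12, 78, 92]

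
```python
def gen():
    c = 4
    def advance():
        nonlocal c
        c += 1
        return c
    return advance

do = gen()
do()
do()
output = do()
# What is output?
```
7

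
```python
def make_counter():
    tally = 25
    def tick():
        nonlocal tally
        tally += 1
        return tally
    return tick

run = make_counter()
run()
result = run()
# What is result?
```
27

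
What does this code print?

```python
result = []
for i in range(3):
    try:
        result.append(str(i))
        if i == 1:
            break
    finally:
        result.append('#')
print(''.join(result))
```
0#1#

finally runs even when breaking out of loop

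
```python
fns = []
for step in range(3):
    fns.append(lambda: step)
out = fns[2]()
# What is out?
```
2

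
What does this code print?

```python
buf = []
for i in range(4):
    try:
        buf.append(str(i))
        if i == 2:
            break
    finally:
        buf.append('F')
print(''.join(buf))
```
0F1F2F

finally runs even when breaking out of loop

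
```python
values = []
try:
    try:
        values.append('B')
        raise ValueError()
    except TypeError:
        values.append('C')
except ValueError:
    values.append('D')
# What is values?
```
['B', 'D']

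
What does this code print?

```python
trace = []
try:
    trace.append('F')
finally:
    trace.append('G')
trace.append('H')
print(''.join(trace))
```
FGH

try/finally without except, no exception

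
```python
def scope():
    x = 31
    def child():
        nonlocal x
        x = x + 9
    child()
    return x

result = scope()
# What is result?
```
40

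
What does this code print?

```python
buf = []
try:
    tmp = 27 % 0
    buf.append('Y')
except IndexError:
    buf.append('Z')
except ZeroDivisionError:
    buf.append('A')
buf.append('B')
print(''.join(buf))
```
AB

ZeroDivisionError is caught by its specific handler, not IndexError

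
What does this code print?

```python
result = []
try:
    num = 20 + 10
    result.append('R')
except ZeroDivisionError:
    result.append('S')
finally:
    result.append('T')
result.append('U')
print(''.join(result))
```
RTU

finally runs after normal execution too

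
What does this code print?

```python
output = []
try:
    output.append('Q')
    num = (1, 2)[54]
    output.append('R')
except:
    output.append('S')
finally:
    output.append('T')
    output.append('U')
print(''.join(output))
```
QSTU

Code before exception runs, then except, then all of finally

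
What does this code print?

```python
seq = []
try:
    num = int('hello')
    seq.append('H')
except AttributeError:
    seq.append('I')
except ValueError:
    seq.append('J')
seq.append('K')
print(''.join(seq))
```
JK

ValueError is caught by its specific handler, not AttributeError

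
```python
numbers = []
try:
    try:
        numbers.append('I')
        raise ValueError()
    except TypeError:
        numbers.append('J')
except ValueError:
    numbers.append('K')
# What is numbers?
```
['I', 'K']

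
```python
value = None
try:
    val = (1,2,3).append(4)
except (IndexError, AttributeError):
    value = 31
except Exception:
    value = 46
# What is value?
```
31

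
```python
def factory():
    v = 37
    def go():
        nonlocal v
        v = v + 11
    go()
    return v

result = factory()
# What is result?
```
48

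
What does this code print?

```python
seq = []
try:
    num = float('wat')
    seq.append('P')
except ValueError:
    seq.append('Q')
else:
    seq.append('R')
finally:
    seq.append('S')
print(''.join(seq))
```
QS

Exception: except runs, else skipped, finally runs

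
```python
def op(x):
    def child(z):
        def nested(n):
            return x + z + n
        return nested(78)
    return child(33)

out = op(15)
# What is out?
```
126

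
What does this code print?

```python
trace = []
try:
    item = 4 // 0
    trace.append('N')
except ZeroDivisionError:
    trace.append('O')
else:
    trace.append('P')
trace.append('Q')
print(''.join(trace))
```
OQ

else block skipped when exception is caught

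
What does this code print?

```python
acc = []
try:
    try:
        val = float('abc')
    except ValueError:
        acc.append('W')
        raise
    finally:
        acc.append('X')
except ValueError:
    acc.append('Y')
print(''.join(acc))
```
WXY

finally runs before re-raised exception propagates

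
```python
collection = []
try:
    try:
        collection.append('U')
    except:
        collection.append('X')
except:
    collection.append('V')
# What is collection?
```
['U']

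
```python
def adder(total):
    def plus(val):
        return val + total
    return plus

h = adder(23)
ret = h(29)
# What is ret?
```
52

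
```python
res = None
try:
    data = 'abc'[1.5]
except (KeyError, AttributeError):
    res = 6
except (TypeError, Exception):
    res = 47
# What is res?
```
47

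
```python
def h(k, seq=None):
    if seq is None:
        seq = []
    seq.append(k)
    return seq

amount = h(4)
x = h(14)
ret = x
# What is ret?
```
[14]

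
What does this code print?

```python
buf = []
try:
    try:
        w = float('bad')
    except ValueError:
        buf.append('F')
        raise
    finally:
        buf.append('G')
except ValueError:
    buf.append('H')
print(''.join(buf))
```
FGH

finally runs before re-raised exception propagates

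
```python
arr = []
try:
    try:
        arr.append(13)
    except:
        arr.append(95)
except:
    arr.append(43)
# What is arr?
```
[13]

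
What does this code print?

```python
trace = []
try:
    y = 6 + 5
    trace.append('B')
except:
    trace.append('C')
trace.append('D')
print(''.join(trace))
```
BD

No exception, try block completes normally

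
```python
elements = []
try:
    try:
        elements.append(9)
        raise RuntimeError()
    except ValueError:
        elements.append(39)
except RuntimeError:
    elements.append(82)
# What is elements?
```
[9, 82]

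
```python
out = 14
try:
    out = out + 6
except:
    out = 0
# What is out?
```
20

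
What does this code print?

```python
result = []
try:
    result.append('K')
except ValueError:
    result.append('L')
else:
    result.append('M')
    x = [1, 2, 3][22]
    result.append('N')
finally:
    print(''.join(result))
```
KM

Try succeeds, else appends 'M', IndexError in else is uncaught, finally prints before exception propagates ('N' never appended)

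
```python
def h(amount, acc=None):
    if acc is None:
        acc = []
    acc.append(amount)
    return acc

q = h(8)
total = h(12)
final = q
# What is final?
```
[8]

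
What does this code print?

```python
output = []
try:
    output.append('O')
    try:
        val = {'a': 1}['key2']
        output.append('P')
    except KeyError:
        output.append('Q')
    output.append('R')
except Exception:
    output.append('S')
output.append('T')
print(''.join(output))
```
OQRT

Inner exception caught by inner handler, outer continues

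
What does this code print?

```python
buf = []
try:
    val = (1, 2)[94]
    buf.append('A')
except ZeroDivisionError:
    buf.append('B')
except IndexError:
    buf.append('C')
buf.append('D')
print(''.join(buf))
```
CD

IndexError is caught by its specific handler, not ZeroDivisionError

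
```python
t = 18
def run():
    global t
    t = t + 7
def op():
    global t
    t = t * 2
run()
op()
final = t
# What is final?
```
50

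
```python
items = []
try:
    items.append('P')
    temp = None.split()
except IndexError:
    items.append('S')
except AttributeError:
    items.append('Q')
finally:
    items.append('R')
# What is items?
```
['P', 'Q', 'R']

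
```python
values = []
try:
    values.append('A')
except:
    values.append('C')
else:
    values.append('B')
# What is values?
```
['A', 'B']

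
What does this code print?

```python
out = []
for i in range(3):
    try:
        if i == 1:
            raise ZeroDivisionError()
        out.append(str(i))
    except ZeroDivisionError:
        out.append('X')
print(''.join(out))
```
0X2

Exception on i=1 caught, loop continues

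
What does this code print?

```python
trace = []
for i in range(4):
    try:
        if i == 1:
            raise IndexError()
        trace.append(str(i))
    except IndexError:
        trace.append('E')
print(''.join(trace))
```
0E23

Exception on i=1 caught, loop continues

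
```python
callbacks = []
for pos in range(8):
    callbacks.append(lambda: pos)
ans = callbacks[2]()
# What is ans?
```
7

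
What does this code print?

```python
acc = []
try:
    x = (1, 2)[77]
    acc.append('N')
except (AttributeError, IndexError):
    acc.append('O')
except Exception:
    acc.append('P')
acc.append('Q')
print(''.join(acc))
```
OQ

IndexError matches tuple containing it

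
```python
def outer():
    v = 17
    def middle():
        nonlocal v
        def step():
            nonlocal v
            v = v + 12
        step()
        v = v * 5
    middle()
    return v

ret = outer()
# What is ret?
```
145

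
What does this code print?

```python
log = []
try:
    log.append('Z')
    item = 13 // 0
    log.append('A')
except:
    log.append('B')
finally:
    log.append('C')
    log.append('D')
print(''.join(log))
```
ZBCD

Code before exception runs, then except, then all of finally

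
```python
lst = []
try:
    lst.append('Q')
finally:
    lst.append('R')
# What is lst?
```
['Q', 'R']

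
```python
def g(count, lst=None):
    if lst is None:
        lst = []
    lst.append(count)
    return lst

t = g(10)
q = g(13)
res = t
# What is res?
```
[10]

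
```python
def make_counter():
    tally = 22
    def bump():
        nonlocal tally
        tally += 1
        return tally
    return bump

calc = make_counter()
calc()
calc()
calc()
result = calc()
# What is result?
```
26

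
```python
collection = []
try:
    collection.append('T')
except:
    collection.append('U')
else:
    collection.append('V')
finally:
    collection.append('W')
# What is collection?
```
['T', 'V', 'W']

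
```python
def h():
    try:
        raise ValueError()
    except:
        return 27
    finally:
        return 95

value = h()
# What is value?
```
95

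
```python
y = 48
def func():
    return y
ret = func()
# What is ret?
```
48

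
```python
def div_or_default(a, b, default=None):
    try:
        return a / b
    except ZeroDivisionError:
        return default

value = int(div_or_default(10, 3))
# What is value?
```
3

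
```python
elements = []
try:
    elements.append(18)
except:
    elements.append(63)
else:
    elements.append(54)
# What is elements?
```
[18, 54]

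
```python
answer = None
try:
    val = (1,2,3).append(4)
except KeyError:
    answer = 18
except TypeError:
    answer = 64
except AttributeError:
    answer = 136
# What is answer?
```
136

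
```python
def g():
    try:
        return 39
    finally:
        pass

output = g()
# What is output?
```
39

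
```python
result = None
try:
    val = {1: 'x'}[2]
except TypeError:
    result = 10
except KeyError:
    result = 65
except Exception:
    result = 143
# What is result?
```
65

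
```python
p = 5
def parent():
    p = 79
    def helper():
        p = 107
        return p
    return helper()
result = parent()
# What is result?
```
107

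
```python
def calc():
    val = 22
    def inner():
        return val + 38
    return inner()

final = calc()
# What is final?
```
60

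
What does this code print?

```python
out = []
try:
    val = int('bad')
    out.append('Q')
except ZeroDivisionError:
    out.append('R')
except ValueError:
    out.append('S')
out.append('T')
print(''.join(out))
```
ST

ValueError is caught by its specific handler, not ZeroDivisionError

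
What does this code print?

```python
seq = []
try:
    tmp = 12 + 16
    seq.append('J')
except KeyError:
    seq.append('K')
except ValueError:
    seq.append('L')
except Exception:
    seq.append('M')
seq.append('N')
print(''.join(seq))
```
JN

No exception, try block completes normally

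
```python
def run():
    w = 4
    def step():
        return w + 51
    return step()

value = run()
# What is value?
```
55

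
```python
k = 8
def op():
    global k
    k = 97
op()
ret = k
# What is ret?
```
97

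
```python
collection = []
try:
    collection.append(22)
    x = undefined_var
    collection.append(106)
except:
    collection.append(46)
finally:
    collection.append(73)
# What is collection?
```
[22, 46, 73]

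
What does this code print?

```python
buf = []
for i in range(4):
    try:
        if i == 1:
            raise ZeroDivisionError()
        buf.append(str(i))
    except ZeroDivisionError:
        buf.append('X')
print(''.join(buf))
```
0X23

Exception on i=1 caught, loop continues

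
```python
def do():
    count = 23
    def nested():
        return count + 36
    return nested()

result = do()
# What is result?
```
59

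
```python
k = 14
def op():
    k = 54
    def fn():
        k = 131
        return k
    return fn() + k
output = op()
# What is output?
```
185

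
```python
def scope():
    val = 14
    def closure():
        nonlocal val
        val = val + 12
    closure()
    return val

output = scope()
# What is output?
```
26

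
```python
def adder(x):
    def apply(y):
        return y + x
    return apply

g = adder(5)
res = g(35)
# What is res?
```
40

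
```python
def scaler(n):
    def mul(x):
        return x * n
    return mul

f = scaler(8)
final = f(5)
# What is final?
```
40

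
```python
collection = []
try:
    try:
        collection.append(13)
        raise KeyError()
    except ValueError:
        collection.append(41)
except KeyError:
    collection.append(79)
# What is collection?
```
[13, 79]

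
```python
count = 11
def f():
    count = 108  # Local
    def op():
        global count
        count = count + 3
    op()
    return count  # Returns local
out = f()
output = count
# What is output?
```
14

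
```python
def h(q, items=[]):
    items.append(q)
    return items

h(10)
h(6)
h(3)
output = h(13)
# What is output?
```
[10, 6, 3, 13]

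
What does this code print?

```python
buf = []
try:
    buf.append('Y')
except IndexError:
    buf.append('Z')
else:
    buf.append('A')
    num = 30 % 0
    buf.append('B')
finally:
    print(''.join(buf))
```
YA

Try succeeds, else appends 'A', ZeroDivisionError in else is uncaught, finally prints before exception propagates ('B' never appended)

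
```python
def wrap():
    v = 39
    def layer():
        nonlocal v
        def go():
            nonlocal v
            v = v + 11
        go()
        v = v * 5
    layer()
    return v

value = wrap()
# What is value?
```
250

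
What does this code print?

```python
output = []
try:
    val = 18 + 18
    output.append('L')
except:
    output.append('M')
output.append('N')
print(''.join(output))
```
LN

No exception, try block completes normally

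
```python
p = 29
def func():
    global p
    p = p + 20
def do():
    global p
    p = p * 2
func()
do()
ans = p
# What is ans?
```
98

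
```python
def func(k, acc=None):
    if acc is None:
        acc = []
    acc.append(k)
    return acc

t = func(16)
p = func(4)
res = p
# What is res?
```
[4]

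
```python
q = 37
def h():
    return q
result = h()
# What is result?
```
37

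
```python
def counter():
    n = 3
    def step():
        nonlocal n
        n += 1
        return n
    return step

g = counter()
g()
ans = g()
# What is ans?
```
5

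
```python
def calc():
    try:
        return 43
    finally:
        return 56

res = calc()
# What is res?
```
56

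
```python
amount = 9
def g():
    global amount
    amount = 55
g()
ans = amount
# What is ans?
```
55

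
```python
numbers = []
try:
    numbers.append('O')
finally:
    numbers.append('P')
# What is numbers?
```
['O', 'P']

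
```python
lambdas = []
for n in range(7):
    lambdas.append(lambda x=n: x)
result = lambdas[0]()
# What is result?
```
0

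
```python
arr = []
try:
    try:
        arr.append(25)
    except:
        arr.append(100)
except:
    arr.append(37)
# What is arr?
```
[25]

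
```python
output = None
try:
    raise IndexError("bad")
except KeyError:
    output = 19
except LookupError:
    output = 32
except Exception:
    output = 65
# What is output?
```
32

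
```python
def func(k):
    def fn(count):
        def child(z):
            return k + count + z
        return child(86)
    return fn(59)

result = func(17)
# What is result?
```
162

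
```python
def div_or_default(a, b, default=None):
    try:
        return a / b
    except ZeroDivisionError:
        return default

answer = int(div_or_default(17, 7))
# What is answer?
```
2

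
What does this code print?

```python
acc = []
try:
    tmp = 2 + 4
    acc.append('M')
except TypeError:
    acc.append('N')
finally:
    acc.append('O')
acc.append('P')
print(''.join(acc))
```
MOP

finally runs after normal execution too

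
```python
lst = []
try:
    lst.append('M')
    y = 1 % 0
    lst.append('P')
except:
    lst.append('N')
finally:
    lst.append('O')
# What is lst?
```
['M', 'N', 'O']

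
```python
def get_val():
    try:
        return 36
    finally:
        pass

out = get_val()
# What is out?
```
36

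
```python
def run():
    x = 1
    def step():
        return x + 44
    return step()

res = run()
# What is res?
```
45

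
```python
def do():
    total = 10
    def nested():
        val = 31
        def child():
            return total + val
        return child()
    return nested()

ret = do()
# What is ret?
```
41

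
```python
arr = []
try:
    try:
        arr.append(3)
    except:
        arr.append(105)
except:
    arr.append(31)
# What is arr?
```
[3]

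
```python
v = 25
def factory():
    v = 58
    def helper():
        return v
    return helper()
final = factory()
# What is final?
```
58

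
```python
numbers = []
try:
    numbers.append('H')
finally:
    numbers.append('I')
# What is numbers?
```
['H', 'I']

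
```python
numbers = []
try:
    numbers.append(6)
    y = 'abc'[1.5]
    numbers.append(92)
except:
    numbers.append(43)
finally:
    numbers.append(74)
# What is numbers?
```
[6, 43, 74]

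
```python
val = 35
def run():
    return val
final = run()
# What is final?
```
35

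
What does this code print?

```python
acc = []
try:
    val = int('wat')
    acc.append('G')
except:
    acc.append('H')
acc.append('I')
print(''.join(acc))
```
HI

Exception raised in try, caught by bare except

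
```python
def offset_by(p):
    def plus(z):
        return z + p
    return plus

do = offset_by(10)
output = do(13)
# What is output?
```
23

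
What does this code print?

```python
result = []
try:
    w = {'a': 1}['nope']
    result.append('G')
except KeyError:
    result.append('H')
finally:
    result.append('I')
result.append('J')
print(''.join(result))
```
HIJ

finally always runs, even after exception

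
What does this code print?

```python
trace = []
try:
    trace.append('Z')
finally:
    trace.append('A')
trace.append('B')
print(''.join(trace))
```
ZAB

try/finally without except, no exception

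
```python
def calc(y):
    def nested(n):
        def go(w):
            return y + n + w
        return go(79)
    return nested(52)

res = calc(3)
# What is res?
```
134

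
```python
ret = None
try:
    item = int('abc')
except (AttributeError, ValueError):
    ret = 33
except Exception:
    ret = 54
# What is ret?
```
33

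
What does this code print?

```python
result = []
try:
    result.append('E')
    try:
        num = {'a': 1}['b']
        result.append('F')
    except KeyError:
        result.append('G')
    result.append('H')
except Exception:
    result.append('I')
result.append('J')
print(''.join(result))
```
EGHJ

Inner exception caught by inner handler, outer continues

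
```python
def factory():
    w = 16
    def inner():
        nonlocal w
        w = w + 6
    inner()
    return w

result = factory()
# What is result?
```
22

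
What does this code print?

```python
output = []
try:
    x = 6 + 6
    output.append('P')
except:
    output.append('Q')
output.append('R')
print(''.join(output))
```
PR

No exception, try block completes normally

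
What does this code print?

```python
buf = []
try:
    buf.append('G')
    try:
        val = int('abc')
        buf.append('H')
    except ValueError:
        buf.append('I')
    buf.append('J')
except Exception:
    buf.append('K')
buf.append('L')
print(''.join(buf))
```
GIJL

Inner exception caught by inner handler, outer continues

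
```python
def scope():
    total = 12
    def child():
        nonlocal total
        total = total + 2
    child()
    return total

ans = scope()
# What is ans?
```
14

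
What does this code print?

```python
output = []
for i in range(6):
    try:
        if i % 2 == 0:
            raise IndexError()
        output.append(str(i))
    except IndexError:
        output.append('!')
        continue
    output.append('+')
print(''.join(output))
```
!1+!3+!5+

continue in except skips rest of loop body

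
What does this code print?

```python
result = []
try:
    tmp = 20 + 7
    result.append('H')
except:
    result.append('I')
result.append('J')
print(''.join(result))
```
HJ

No exception, try block completes normally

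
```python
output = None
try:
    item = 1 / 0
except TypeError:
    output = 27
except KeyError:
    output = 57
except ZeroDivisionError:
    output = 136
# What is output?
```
136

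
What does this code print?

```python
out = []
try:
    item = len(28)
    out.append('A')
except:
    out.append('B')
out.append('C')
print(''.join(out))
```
BC

Exception raised in try, caught by bare except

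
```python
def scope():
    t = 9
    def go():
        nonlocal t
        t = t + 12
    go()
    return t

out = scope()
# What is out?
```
21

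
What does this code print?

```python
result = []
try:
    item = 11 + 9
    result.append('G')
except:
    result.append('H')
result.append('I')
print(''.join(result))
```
GI

No exception, try block completes normally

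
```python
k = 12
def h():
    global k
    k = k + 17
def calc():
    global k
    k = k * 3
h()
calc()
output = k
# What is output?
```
87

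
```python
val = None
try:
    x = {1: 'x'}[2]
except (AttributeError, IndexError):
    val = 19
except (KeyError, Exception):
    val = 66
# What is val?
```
66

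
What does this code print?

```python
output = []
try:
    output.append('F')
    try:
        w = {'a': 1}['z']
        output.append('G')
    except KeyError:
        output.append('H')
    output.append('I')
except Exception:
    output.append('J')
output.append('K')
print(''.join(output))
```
FHIK

Inner exception caught by inner handler, outer continues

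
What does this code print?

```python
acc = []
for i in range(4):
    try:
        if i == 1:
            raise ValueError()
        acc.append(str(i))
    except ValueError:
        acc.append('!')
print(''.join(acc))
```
0!23

Exception on i=1 caught, loop continues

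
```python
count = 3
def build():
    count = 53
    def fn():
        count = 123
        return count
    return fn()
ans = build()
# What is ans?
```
123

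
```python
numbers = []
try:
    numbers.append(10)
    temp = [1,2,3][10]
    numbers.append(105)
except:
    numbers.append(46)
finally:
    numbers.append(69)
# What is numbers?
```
[10, 46, 69]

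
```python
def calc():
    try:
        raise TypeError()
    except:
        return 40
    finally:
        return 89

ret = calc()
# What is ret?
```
89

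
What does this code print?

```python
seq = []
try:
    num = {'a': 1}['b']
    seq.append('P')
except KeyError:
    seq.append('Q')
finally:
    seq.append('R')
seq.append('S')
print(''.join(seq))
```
QRS

finally always runs, even after exception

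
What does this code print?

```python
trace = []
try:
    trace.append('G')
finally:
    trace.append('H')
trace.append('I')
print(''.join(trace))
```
GHI

try/finally without except, no exception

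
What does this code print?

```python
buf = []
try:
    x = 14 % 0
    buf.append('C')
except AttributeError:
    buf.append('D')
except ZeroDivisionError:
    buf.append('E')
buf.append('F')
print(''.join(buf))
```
EF

ZeroDivisionError is caught by its specific handler, not AttributeError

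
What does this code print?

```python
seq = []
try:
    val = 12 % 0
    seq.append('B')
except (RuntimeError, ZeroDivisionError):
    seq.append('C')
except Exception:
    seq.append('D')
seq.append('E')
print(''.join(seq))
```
CE

ZeroDivisionError matches tuple containing it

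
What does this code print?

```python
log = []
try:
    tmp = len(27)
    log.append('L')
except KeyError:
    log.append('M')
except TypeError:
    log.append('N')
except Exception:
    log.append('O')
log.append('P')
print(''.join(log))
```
NP

TypeError matches before generic Exception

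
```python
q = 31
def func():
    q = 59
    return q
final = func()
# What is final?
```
59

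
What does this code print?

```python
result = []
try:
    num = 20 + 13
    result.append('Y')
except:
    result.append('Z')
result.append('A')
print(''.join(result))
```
YA

No exception, try block completes normally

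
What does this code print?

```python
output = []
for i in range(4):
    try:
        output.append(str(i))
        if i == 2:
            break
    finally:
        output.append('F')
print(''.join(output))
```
0F1F2F

finally runs even when breaking out of loop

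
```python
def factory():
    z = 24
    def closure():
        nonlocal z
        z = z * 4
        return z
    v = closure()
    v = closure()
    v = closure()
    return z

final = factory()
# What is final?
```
1536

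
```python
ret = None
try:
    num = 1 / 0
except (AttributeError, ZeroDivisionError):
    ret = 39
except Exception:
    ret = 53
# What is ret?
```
39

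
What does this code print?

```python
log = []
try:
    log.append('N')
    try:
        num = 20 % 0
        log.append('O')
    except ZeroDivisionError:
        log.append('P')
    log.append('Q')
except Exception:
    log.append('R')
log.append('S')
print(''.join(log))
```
NPQS

Inner exception caught by inner handler, outer continues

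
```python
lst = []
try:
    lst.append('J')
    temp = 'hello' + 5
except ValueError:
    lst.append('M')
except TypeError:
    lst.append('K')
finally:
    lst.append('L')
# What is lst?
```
['J', 'K', 'L']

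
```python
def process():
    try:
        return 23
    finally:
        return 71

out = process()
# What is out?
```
71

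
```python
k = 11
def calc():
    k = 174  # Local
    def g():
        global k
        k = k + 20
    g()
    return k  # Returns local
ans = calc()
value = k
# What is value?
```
31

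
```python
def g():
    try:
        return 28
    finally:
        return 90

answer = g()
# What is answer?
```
90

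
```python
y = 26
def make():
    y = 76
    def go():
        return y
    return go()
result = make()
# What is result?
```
76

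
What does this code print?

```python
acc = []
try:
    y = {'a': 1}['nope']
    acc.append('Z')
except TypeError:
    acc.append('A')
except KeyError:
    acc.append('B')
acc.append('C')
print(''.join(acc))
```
BC

KeyError is caught by its specific handler, not TypeError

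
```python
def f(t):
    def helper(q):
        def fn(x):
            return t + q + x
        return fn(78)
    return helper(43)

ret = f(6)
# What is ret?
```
127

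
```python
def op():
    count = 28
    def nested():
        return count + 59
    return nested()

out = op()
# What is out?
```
87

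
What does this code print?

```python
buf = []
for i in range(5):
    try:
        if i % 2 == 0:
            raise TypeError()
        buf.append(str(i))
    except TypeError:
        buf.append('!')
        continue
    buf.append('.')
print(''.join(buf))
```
!1.!3.!

continue in except skips rest of loop body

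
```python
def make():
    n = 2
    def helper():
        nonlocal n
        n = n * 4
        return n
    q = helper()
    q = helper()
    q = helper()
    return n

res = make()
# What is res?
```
128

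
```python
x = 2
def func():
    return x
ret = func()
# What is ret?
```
2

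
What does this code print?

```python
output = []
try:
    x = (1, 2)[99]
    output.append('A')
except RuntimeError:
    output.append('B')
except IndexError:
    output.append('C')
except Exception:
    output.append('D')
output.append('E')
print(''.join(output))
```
CE

IndexError matches before generic Exception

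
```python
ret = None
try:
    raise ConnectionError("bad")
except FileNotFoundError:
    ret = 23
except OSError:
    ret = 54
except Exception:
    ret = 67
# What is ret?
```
54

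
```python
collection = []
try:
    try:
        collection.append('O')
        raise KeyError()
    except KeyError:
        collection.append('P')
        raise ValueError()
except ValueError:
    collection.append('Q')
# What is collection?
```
['O', 'P', 'Q']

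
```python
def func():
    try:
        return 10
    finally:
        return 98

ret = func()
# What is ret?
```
98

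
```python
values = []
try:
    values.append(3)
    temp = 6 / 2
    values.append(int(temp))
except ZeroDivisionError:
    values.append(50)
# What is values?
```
[3, 3]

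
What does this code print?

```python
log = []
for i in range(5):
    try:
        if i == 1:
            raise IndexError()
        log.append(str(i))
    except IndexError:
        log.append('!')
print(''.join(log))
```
0!234

Exception on i=1 caught, loop continues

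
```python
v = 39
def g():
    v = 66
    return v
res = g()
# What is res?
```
66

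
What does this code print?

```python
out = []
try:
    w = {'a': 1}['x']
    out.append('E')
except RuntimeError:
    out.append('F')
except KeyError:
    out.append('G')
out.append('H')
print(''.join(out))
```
GH

KeyError is caught by its specific handler, not RuntimeError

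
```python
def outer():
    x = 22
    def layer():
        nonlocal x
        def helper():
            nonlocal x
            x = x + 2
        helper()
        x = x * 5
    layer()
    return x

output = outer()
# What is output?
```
120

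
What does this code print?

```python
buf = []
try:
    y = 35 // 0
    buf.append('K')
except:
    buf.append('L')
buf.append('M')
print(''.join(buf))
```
LM

Exception raised in try, caught by bare except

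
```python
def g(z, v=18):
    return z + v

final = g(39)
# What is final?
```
57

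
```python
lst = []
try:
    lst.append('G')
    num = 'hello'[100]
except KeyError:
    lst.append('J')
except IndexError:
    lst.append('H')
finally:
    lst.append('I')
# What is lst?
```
['G', 'H', 'I']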